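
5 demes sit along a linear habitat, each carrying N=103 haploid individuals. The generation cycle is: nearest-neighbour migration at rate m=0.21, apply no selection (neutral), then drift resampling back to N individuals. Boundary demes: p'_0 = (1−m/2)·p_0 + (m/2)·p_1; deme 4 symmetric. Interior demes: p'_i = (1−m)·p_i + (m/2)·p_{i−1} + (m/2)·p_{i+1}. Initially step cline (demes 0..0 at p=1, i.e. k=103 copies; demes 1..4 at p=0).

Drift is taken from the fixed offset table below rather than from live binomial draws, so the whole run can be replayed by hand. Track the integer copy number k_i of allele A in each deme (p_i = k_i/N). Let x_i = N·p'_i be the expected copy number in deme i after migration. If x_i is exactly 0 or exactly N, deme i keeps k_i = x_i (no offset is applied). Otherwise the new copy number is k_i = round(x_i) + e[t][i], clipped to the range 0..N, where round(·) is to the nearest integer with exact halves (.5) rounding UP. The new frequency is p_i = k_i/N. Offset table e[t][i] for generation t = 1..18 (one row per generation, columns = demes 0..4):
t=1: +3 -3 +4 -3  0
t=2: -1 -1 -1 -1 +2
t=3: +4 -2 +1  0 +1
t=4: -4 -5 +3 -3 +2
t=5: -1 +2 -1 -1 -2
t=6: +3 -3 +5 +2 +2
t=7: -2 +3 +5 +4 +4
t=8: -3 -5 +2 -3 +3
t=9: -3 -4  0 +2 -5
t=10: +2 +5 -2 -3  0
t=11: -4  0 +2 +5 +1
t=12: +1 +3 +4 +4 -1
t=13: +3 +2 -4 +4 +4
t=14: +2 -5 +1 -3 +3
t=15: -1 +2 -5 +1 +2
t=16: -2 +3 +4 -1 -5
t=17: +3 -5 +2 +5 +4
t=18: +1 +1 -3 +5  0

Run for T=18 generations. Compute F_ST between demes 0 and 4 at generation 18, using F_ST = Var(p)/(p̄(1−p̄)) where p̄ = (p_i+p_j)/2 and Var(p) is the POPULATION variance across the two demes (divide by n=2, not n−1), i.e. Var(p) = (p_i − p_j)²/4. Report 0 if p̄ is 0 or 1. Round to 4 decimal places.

0.0788

t=0: k=[103 0 0 0 0]
t=1: x=[92.1850 10.8150 0.0000 0.0000 0.0000] k=[95 8 0 0 0]
t=2: x=[85.8650 16.2950 0.8400 0.0000 0.0000] k=[85 15 0 0 0]
t=3: x=[77.6500 20.7750 1.5750 0.0000 0.0000] k=[82 19 3 0 0]
t=4: x=[75.3850 23.9350 4.3650 0.3150 0.0000] k=[71 19 7 0 0]
t=5: x=[65.5400 23.2000 7.5250 0.7350 0.0000] k=[65 25 7 0 0]
t=6: x=[60.8000 27.3100 8.1550 0.7350 0.0000] k=[64 24 13 3 0]
t=7: x=[59.8000 27.0450 13.1050 3.7350 0.3150] k=[58 30 18 8 4]
t=8: x=[55.0600 31.6800 18.2100 8.6300 4.4200] k=[52 27 20 6 7]
t=9: x=[49.3750 28.8900 19.2650 7.5750 6.8950] k=[46 25 19 10 2]
t=10: x=[43.7950 26.5750 18.6850 10.1050 2.8400] k=[46 32 17 7 3]
t=11: x=[44.5300 31.8950 17.5250 7.6300 3.4200] k=[41 32 20 13 4]
t=12: x=[40.0550 31.6850 20.5250 12.7900 4.9450] k=[41 35 25 17 4]
t=13: x=[40.3700 34.5800 25.2100 16.4750 5.3650] k=[43 37 21 20 9]
t=14: x=[42.3700 35.9500 22.5750 18.9500 10.1550] k=[44 31 24 16 13]
t=15: x=[42.6350 31.6300 23.8950 16.5250 13.3150] k=[42 34 19 18 15]
t=16: x=[41.1600 33.2650 20.4700 17.7900 15.3150] k=[39 36 24 17 10]
t=17: x=[38.6850 35.0550 24.5250 17.0000 10.7350] k=[42 30 27 22 15]
t=18: x=[40.7400 30.9450 26.7900 21.7900 15.7350] k=[42 32 24 27 16]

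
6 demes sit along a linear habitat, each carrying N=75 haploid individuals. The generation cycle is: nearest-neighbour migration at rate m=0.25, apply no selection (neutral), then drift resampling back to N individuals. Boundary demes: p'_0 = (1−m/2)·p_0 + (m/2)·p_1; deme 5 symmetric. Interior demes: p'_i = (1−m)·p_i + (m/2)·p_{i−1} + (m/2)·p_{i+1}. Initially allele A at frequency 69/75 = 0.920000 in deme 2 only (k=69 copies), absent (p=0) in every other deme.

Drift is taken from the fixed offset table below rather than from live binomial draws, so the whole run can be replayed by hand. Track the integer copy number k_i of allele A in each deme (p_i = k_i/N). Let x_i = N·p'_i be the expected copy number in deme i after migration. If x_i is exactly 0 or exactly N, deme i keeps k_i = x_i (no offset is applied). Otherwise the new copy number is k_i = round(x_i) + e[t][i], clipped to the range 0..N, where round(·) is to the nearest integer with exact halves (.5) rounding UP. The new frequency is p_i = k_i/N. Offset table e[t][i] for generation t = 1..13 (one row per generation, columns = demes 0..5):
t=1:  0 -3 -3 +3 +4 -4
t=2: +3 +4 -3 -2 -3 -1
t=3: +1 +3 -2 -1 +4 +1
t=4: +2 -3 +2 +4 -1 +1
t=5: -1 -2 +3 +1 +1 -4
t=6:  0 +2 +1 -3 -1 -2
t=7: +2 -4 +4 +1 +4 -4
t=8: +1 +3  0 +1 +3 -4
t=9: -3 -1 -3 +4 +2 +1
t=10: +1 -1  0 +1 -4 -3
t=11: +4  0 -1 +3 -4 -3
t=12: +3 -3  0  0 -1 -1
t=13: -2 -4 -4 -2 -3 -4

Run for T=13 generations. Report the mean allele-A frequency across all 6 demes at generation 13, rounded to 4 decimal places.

0.1556

t=0: k=[0 0 69 0 0 0]
t=1: x=[0.0000 8.6250 51.7500 8.6250 0.0000 0.0000] k=[0 6 49 12 0 0]
t=2: x=[0.7500 10.6250 39.0000 15.1250 1.5000 0.0000] k=[4 15 36 13 0 0]
t=3: x=[5.3750 16.2500 30.5000 14.2500 1.6250 0.0000] k=[6 19 29 13 6 0]
t=4: x=[7.6250 18.6250 25.7500 14.1250 6.1250 0.7500] k=[10 16 28 18 5 2]
t=5: x=[10.7500 16.7500 25.2500 17.6250 6.2500 2.3750] k=[10 15 28 19 7 0]
t=6: x=[10.6250 16.0000 25.2500 18.6250 7.6250 0.8750] k=[11 18 26 16 7 0]
t=7: x=[11.8750 18.1250 23.7500 16.1250 7.2500 0.8750] k=[14 14 28 17 11 0]
t=8: x=[14.0000 15.7500 24.8750 17.6250 10.3750 1.3750] k=[15 19 25 19 13 0]
t=9: x=[15.5000 19.2500 23.5000 19.0000 12.1250 1.6250] k=[13 18 21 23 14 3]
t=10: x=[13.6250 17.7500 20.8750 21.6250 13.7500 4.3750] k=[15 17 21 23 10 1]
t=11: x=[15.2500 17.2500 20.7500 21.1250 10.5000 2.1250] k=[19 17 20 24 7 0]
t=12: x=[18.7500 17.6250 20.1250 21.3750 8.2500 0.8750] k=[22 15 20 21 7 0]
t=13: x=[21.1250 16.5000 19.5000 19.1250 7.8750 0.8750] k=[19 13 16 17 5 0]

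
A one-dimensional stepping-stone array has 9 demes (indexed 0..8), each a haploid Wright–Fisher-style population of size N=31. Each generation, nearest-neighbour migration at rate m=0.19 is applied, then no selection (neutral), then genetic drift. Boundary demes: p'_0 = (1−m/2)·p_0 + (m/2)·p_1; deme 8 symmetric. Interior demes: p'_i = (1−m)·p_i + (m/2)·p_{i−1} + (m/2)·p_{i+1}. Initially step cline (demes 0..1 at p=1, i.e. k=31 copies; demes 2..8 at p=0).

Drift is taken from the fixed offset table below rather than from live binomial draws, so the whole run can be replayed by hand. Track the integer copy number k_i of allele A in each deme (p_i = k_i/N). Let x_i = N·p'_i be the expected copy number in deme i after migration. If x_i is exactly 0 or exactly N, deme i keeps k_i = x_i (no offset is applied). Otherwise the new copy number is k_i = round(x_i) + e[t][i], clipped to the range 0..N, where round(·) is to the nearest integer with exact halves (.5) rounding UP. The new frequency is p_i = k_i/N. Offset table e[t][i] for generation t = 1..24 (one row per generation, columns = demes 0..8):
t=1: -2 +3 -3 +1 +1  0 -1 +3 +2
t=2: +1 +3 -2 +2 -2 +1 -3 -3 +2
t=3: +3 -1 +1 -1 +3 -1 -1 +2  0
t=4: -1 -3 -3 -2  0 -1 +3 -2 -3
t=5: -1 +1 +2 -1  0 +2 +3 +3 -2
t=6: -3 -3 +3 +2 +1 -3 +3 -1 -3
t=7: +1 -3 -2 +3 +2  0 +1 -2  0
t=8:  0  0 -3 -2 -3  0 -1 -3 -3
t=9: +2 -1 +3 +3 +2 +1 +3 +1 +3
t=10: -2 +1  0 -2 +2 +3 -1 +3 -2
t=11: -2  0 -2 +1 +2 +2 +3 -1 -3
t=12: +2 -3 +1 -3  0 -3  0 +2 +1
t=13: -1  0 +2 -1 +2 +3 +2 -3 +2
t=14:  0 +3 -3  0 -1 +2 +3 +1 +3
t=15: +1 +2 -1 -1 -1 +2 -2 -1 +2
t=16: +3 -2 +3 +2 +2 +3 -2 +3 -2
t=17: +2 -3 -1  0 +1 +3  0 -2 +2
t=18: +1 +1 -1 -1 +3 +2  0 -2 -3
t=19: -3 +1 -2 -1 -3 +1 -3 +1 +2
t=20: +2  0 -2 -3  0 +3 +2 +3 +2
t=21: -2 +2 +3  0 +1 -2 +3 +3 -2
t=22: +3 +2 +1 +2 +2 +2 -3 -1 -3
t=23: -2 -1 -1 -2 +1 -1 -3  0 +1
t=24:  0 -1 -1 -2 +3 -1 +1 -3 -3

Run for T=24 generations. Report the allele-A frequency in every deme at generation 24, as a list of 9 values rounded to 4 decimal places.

t=0: k=[31 31 0 0 0 0 0 0 0]
t=1: x=[31.0000 28.0550 2.9450 0.0000 0.0000 0.0000 0.0000 0.0000 0.0000] k=[31 31 0 0 0 0 0 0 0]
t=2: x=[31.0000 28.0550 2.9450 0.0000 0.0000 0.0000 0.0000 0.0000 0.0000] k=[31 31 1 0 0 0 0 0 0]
t=3: x=[31.0000 28.1500 3.7550 0.0950 0.0000 0.0000 0.0000 0.0000 0.0000] k=[31 27 5 0 0 0 0 0 0]
t=4: x=[30.6200 25.2900 6.6150 0.4750 0.0000 0.0000 0.0000 0.0000 0.0000] k=[30 22 4 0 0 0 0 0 0]
t=5: x=[29.2400 21.0500 5.3300 0.3800 0.0000 0.0000 0.0000 0.0000 0.0000] k=[28 22 7 0 0 0 0 0 0]
t=6: x=[27.4300 21.1450 7.7600 0.6650 0.0000 0.0000 0.0000 0.0000 0.0000] k=[24 18 11 3 0 0 0 0 0]
t=7: x=[23.4300 17.9050 10.9050 3.4750 0.2850 0.0000 0.0000 0.0000 0.0000] k=[24 15 9 6 2 0 0 0 0]
t=8: x=[23.1450 15.2850 9.2850 5.9050 2.1900 0.1900 0.0000 0.0000 0.0000] k=[23 15 6 4 0 0 0 0 0]
t=9: x=[22.2400 14.9050 6.6650 3.8100 0.3800 0.0000 0.0000 0.0000 0.0000] k=[24 14 10 7 2 0 0 0 0]
t=10: x=[23.0500 14.5700 10.0950 6.8100 2.2850 0.1900 0.0000 0.0000 0.0000] k=[21 16 10 5 4 3 0 0 0]
t=11: x=[20.5250 15.9050 10.0950 5.3800 4.0000 2.8100 0.2850 0.0000 0.0000] k=[19 16 8 6 6 5 3 0 0]
t=12: x=[18.7150 15.5250 8.5700 6.1900 5.9050 4.9050 2.9050 0.2850 0.0000] k=[21 13 10 3 6 2 3 2 0]
t=13: x=[20.2400 13.4750 9.6200 3.9500 5.3350 2.4750 2.8100 1.9050 0.1900] k=[19 13 12 3 7 5 5 0 2]
t=14: x=[18.4300 13.4750 11.2400 4.2350 6.4300 5.1900 4.5250 0.6650 1.8100] k=[18 16 8 4 5 7 8 2 5]
t=15: x=[17.8100 15.4300 8.3800 4.4750 5.0950 6.9050 7.3350 2.8550 4.7150] k=[19 17 7 3 4 9 5 2 7]
t=16: x=[18.8100 16.2400 7.5700 3.4750 4.3800 8.1450 5.0950 2.7600 6.5250] k=[22 14 11 5 6 11 3 6 5]
t=17: x=[21.2400 14.4750 10.7150 5.6650 6.3800 9.7650 4.0450 5.6200 5.0950] k=[23 11 10 6 7 13 4 4 7]
t=18: x=[21.8600 12.0450 9.7150 6.4750 7.4750 11.5750 4.8550 4.2850 6.7150] k=[23 13 9 5 10 14 5 2 4]
t=19: x=[22.0500 13.5700 9.0000 5.8550 9.9050 12.7650 5.5700 2.4750 3.8100] k=[19 15 7 5 7 14 3 3 6]
t=20: x=[18.6200 14.6200 7.5700 5.3800 7.4750 12.2900 4.0450 3.2850 5.7150] k=[21 15 6 2 7 15 6 6 8]
t=21: x=[20.4300 14.7150 6.4750 2.8550 7.2850 13.3850 6.8550 6.1900 7.8100] k=[18 17 9 3 8 11 10 9 6]
t=22: x=[17.9050 16.3350 9.1900 4.0450 7.8100 10.6200 10.0000 8.8100 6.2850] k=[21 18 10 6 10 13 7 8 3]
t=23: x=[20.7150 17.5250 10.3800 6.7600 9.9050 12.1450 7.6650 7.4300 3.4750] k=[19 17 9 5 11 11 5 7 4]
t=24: x=[18.8100 16.4300 9.3800 5.9500 10.4300 10.4300 5.7600 6.5250 4.2850] k=[19 15 8 4 13 9 7 4 1]

[0.6129, 0.4839, 0.2581, 0.1290, 0.4194, 0.2903, 0.2258, 0.1290, 0.0323]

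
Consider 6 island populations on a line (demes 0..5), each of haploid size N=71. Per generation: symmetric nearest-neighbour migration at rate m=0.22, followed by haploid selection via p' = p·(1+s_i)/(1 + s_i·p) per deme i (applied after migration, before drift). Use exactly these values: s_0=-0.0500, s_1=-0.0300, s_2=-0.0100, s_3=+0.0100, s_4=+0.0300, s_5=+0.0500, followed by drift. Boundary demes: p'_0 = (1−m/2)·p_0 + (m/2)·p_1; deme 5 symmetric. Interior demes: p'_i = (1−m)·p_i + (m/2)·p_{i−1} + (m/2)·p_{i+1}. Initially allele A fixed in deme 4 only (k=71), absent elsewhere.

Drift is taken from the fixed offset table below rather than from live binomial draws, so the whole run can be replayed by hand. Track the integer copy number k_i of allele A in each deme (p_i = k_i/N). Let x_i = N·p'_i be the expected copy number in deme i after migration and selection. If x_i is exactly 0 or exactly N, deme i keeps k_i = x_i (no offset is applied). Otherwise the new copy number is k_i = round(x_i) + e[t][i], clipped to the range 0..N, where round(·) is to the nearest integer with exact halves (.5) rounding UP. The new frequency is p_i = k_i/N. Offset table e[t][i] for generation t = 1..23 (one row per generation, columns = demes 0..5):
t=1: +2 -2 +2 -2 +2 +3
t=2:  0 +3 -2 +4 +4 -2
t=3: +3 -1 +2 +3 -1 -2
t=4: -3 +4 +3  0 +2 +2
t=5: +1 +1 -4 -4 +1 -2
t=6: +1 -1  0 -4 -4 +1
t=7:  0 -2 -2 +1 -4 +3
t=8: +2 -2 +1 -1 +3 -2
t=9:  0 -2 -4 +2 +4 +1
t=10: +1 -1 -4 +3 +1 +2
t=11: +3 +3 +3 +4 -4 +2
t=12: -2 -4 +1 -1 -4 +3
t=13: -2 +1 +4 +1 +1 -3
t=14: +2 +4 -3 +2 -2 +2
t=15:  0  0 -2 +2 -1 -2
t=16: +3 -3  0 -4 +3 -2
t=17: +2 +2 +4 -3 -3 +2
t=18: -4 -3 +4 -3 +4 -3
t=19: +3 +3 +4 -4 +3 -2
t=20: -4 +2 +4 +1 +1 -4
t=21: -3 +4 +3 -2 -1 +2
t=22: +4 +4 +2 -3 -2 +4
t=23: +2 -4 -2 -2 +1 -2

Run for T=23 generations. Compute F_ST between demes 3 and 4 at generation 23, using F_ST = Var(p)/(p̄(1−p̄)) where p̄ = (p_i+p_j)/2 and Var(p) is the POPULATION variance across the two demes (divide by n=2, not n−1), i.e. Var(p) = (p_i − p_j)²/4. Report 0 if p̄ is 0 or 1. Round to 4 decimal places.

0.0343

t=0: k=[0 0 0 0 71 0]
t=1: x=[0.0000 0.0000 0.0000 7.8794 55.7372 8.1556] k=[0 0 0 6 58 11]
t=2: x=[0.0000 0.0000 0.6535 11.1532 47.5763 16.7873] k=[0 0 0 15 52 15]
t=3: x=[0.0000 0.0000 1.6339 17.5511 44.3538 19.7582] k=[0 0 4 21 43 18]
t=4: x=[0.0000 0.4269 5.3798 21.6996 38.3519 21.4737] k=[0 4 8 22 40 23]
t=5: x=[0.4181 3.8866 9.0206 22.5930 36.6743 25.6640] k=[1 5 5 19 38 24]
t=6: x=[1.3694 4.4317 6.4806 19.6913 34.8943 26.3432] k=[2 3 6 16 31 27]
t=7: x=[2.0075 3.1277 6.7087 16.6766 29.4179 28.2658] k=[2 1 5 18 25 31]
t=8: x=[1.7979 1.5045 5.9351 17.4707 25.3699 31.1906] k=[4 0 7 16 28 29]
t=9: x=[3.3905 1.1743 7.1551 16.4555 27.2848 29.7296] k=[3 0 3 18 31 31]
t=10: x=[2.5413 0.6404 4.2794 17.9129 30.0813 31.8546] k=[4 0 0 21 31 34]
t=11: x=[3.3905 0.4269 2.2876 19.9323 30.7442 34.5346] k=[6 3 5 24 27 37]
t=12: x=[5.4081 3.4487 6.8079 22.3923 28.2714 36.7655] k=[3 0 8 21 24 40]
t=13: x=[2.5413 1.1743 8.4747 20.0428 25.9144 39.0991] k=[1 2 12 21 27 36]
t=14: x=[1.0553 2.9040 11.7908 20.8161 27.8285 35.8760] k=[3 7 9 23 26 38]
t=15: x=[3.2759 6.5955 10.2317 21.9406 27.4862 37.5442] k=[3 7 8 24 26 36]
t=16: x=[3.2759 6.4882 9.5665 22.6131 27.3755 35.7660] k=[6 3 10 19 30 34]
t=17: x=[5.4081 3.9839 10.1324 19.3598 29.7396 34.4244] k=[7 6 14 16 27 36]
t=18: x=[6.5774 6.8004 13.2315 17.1189 27.2748 35.8760] k=[3 4 17 14 31 33]
t=19: x=[2.9610 5.1720 15.1201 16.3248 29.8602 33.6424] k=[6 8 19 12 33 32]
t=20: x=[5.9350 8.7536 16.8903 15.1985 31.0956 32.9700] k=[2 11 21 16 32 29]
t=21: x=[2.8465 10.8275 19.2089 18.4455 30.4228 30.1733] k=[0 15 22 16 29 32]
t=22: x=[1.5693 13.7786 20.4235 18.2245 28.4022 32.5280] k=[6 18 22 15 26 37]
t=23: x=[6.9900 16.7274 20.6425 17.1089 26.4890 36.6556] k=[9 13 19 15 27 35]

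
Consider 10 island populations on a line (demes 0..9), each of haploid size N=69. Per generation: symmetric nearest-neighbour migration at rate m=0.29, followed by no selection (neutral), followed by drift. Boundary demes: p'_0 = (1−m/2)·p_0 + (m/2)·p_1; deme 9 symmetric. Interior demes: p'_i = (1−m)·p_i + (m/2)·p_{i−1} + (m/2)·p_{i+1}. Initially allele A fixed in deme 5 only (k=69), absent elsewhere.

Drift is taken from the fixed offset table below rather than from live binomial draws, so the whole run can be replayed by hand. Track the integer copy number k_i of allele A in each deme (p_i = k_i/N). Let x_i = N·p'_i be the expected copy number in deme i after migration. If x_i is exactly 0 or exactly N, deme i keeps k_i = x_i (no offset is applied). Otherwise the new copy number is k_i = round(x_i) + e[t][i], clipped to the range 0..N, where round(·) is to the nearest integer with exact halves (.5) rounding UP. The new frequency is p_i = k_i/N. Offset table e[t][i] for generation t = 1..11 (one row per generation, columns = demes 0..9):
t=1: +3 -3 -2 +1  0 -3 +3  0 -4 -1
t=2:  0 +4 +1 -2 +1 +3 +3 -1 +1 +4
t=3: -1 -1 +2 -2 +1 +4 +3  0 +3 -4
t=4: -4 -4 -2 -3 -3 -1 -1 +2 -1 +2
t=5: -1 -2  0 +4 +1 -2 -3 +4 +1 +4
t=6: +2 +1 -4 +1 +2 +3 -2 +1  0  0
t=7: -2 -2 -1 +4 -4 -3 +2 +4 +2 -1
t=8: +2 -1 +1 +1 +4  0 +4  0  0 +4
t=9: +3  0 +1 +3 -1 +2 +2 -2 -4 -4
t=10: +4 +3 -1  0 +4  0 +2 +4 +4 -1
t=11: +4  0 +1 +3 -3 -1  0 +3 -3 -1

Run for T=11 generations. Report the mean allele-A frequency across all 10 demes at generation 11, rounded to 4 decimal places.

0.1783

t=0: k=[0 0 0 0 0 69 0 0 0 0]
t=1: x=[0.0000 0.0000 0.0000 0.0000 10.0050 48.9900 10.0050 0.0000 0.0000 0.0000] k=[0 0 0 0 10 46 13 0 0 0]
t=2: x=[0.0000 0.0000 0.0000 1.4500 13.7700 35.9950 15.9000 1.8850 0.0000 0.0000] k=[0 0 0 0 15 39 19 1 0 0]
t=3: x=[0.0000 0.0000 0.0000 2.1750 16.3050 32.6200 19.2900 3.4650 0.1450 0.0000] k=[0 0 0 0 17 37 22 3 3 0]
t=4: x=[0.0000 0.0000 0.0000 2.4650 17.4350 31.9250 21.4200 5.7550 2.5650 0.4350] k=[0 0 0 0 14 31 20 8 2 2]
t=5: x=[0.0000 0.0000 0.0000 2.0300 14.4350 26.9400 19.8550 8.8700 2.8700 2.0000] k=[0 0 0 6 15 25 17 13 4 6]
t=6: x=[0.0000 0.0000 0.8700 6.4350 15.1450 22.3900 17.5800 12.2750 5.5950 5.7100] k=[0 0 0 7 17 25 16 13 6 6]
t=7: x=[0.0000 0.0000 1.0150 7.4350 16.7100 22.5350 16.8700 12.4200 7.0150 6.0000] k=[0 0 0 11 13 20 19 16 9 5]
t=8: x=[0.0000 0.0000 1.5950 9.6950 13.7250 18.8400 18.7100 15.4200 9.4350 5.5800] k=[0 0 3 11 18 19 23 15 9 10]
t=9: x=[0.0000 0.4350 3.7250 10.8550 17.1300 19.4350 21.2600 15.2900 10.0150 9.8550] k=[0 0 5 14 16 21 23 13 6 6]
t=10: x=[0.0000 0.7250 5.5800 12.9850 16.4350 20.5650 21.2600 13.4350 7.0150 6.0000] k=[0 4 5 13 20 21 23 17 11 5]
t=11: x=[0.5800 3.5650 6.0150 12.8550 19.1300 21.1450 21.8400 17.0000 11.0000 5.8700] k=[5 4 7 16 16 20 22 20 8 5]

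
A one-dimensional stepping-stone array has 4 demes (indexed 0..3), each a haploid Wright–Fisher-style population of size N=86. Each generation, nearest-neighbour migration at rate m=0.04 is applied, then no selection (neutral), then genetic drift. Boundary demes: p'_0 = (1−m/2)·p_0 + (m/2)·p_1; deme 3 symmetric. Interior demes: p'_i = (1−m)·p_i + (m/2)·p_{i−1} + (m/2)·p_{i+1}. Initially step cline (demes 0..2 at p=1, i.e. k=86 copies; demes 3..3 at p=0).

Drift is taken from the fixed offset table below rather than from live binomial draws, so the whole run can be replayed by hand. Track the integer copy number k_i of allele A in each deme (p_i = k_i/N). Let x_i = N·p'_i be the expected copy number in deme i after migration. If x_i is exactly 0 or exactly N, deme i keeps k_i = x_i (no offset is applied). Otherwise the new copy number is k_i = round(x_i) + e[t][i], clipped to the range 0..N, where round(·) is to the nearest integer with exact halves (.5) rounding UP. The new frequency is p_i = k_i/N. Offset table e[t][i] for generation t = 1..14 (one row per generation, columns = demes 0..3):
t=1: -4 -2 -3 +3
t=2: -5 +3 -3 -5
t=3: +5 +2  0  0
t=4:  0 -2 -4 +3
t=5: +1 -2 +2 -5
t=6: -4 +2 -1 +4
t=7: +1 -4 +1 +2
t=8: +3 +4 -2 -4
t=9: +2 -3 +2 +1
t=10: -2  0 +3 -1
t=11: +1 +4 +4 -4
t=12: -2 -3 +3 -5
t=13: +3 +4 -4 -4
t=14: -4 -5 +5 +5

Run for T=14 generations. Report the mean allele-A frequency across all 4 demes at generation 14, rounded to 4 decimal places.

0.7209

t=0: k=[86 86 86 0]
t=1: x=[86.0000 86.0000 84.2800 1.7200] k=[86 86 81 5]
t=2: x=[86.0000 85.9000 79.5800 6.5200] k=[86 86 77 2]
t=3: x=[86.0000 85.8200 75.6800 3.5000] k=[86 86 76 4]
t=4: x=[86.0000 85.8000 74.7600 5.4400] k=[86 84 71 8]
t=5: x=[85.9600 83.7800 70.0000 9.2600] k=[86 82 72 4]
t=6: x=[85.9200 81.8800 70.8400 5.3600] k=[82 84 70 9]
t=7: x=[82.0400 83.6800 69.0600 10.2200] k=[83 80 70 12]
t=8: x=[82.9400 79.8600 69.0400 13.1600] k=[86 84 67 9]
t=9: x=[85.9600 83.7000 66.1800 10.1600] k=[86 81 68 11]
t=10: x=[85.9000 80.8400 67.1200 12.1400] k=[84 81 70 11]
t=11: x=[83.9400 80.8400 69.0400 12.1800] k=[85 85 73 8]
t=12: x=[85.0000 84.7600 71.9400 9.3000] k=[83 82 75 4]
t=13: x=[82.9800 81.8800 73.7200 5.4200] k=[86 86 70 1]
t=14: x=[86.0000 85.6800 68.9400 2.3800] k=[86 81 74 7]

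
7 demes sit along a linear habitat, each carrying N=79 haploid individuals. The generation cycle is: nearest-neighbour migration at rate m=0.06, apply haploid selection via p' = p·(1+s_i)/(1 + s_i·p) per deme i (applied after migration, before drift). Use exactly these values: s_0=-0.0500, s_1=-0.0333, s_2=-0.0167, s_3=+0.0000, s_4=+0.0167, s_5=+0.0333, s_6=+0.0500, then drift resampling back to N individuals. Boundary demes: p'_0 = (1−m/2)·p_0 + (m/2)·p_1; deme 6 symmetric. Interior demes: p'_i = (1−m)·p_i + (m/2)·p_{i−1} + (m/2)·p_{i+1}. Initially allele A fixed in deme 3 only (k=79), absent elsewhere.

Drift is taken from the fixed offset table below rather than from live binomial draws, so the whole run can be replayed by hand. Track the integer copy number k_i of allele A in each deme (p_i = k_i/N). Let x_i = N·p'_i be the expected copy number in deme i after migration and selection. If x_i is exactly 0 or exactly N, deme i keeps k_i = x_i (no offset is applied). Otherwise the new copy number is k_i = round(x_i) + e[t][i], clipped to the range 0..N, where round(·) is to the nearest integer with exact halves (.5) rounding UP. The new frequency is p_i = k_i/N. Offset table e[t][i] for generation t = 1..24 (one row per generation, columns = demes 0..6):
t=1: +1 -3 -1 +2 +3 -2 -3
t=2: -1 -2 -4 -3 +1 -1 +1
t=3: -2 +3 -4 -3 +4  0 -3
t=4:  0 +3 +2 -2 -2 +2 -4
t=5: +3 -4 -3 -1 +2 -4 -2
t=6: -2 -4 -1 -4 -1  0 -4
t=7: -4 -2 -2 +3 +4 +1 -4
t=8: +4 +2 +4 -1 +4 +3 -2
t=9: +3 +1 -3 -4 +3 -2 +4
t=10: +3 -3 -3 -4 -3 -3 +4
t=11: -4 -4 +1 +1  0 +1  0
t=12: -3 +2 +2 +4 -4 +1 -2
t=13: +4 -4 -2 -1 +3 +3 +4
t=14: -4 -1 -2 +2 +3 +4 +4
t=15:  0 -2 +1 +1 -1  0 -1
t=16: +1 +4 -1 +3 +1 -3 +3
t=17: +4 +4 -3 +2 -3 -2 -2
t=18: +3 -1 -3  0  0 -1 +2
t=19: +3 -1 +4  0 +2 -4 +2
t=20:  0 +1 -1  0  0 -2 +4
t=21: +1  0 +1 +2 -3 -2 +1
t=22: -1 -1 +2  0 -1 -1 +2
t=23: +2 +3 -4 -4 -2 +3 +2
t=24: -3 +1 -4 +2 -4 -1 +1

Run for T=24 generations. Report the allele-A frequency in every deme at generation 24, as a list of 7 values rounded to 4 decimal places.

[0.0886, 0.1266, 0.0633, 0.3924, 0.2025, 0.1519, 0.4177]

t=0: k=[0 0 0 79 0 0 0]
t=1: x=[0.0000 0.0000 2.3316 74.2600 2.4084 0.0000 0.0000] k=[0 0 1 76 5 0 0]
t=2: x=[0.0000 0.0290 3.1684 71.6200 7.0861 0.1550 0.0000] k=[0 0 0 69 8 0 0]
t=3: x=[0.0000 0.0000 2.0363 65.1000 9.7304 0.2480 0.0000] k=[0 0 0 62 14 0 0]
t=4: x=[0.0000 0.0000 1.8297 58.7000 15.2225 0.4339 0.0000] k=[0 0 4 57 13 2 0]
t=5: x=[0.0000 0.1160 5.3849 54.0900 14.1817 2.3433 0.0630] k=[0 0 2 53 16 0 0]
t=6: x=[0.0000 0.0580 3.4146 50.3600 16.8485 0.4959 0.0000] k=[0 0 2 46 16 0 0]
t=7: x=[0.0000 0.0580 3.2078 43.7800 16.6365 0.4959 0.0000] k=[0 0 1 47 21 1 0]
t=8: x=[0.0000 0.0290 2.3119 44.8400 21.4377 1.6212 0.0315] k=[0 2 6 44 25 5 0]
t=9: x=[0.0570 1.9931 6.9130 42.2900 25.2537 5.6186 0.1575] k=[3 3 4 38 28 4 4]
t=10: x=[2.8554 2.9328 4.9118 36.6800 27.8781 4.8675 4.1894] k=[6 0 2 33 25 2 8]
t=11: x=[5.5494 0.2320 2.8238 31.8300 24.8311 2.9620 8.1706] k=[2 0 4 33 25 4 8]
t=12: x=[1.8453 0.1740 4.6754 31.8900 24.8915 4.8984 8.2329] k=[0 2 7 36 21 6 6]
t=13: x=[0.0570 2.0222 7.6035 34.6800 21.2563 6.6467 6.2762] k=[4 0 6 34 24 10 10]
t=14: x=[3.6951 0.2900 6.5580 32.8600 24.1569 10.7199 10.4340] k=[0 0 5 35 27 15 14]
t=15: x=[0.0000 0.1450 5.6609 33.8600 27.1745 15.7388 14.6018] k=[0 0 7 35 26 16 14]
t=16: x=[0.0000 0.2030 7.5147 33.8900 26.2595 16.6667 14.6328] k=[0 4 7 37 27 14 18]
t=17: x=[0.1140 3.8442 7.6923 35.8000 27.2046 14.9020 18.5639] k=[4 8 5 38 24 13 17]
t=18: x=[3.9242 7.5554 5.9862 36.5900 24.3682 13.8195 17.5366] k=[7 7 3 37 24 13 20]
t=19: x=[6.6796 6.6702 4.0744 35.5900 24.3380 13.9115 20.5224] k=[10 6 8 36 26 10 23]
t=20: x=[9.4451 5.9898 8.6494 34.8600 26.1087 11.1807 23.4056] k=[9 7 8 35 26 9 27]
t=21: x=[8.5413 6.8744 8.6494 33.9200 26.0483 10.3409 27.3254] k=[10 7 10 36 23 8 28]
t=22: x=[9.4739 6.9620 10.5353 34.8300 23.2105 9.3158 28.2796] k=[8 6 13 35 22 8 30]
t=23: x=[7.5811 6.0773 13.2631 33.9500 22.2336 9.3466 30.2454] k=[10 9 9 30 20 12 32]
t=24: x=[9.5316 8.7627 9.4885 29.0700 20.3089 13.1962 32.3275] k=[7 10 5 31 16 12 33]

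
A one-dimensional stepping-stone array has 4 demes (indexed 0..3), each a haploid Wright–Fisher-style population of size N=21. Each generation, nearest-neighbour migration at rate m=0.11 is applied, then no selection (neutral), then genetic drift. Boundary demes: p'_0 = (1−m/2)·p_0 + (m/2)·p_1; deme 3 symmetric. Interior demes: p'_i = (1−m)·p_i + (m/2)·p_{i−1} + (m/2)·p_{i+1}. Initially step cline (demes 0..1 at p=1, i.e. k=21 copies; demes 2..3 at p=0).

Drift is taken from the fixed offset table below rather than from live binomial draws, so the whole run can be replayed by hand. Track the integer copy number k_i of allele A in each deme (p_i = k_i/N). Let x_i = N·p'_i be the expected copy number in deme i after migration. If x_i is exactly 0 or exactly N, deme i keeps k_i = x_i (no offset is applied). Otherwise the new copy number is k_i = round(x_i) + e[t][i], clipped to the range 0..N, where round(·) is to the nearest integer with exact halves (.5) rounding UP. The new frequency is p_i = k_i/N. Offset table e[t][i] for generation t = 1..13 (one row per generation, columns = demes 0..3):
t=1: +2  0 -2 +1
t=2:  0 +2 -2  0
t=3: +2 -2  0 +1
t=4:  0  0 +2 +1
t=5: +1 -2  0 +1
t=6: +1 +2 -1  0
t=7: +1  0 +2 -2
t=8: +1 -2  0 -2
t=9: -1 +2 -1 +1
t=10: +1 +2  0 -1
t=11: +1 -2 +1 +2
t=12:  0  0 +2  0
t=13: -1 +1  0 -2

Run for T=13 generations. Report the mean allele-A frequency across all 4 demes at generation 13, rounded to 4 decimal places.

t=0: k=[21 21 0 0]
t=1: x=[21.0000 19.8450 1.1550 0.0000] k=[21 20 0 0]
t=2: x=[20.9450 18.9550 1.1000 0.0000] k=[21 21 0 0]
t=3: x=[21.0000 19.8450 1.1550 0.0000] k=[21 18 1 0]
t=4: x=[20.8350 17.2300 1.8800 0.0550] k=[21 17 4 1]
t=5: x=[20.7800 16.5050 4.5500 1.1650] k=[21 15 5 2]
t=6: x=[20.6700 14.7800 5.3850 2.1650] k=[21 17 4 2]
t=7: x=[20.7800 16.5050 4.6050 2.1100] k=[21 17 7 0]
t=8: x=[20.7800 16.6700 7.1650 0.3850] k=[21 15 7 0]
t=9: x=[20.6700 14.8900 7.0550 0.3850] k=[20 17 6 1]
t=10: x=[19.8350 16.5600 6.3300 1.2750] k=[21 19 6 0]
t=11: x=[20.8900 18.3950 6.3850 0.3300] k=[21 16 7 2]
t=12: x=[20.7250 15.7800 7.2200 2.2750] k=[21 16 9 2]
t=13: x=[20.7250 15.8900 9.0000 2.3850] k=[20 17 9 0]

0.5476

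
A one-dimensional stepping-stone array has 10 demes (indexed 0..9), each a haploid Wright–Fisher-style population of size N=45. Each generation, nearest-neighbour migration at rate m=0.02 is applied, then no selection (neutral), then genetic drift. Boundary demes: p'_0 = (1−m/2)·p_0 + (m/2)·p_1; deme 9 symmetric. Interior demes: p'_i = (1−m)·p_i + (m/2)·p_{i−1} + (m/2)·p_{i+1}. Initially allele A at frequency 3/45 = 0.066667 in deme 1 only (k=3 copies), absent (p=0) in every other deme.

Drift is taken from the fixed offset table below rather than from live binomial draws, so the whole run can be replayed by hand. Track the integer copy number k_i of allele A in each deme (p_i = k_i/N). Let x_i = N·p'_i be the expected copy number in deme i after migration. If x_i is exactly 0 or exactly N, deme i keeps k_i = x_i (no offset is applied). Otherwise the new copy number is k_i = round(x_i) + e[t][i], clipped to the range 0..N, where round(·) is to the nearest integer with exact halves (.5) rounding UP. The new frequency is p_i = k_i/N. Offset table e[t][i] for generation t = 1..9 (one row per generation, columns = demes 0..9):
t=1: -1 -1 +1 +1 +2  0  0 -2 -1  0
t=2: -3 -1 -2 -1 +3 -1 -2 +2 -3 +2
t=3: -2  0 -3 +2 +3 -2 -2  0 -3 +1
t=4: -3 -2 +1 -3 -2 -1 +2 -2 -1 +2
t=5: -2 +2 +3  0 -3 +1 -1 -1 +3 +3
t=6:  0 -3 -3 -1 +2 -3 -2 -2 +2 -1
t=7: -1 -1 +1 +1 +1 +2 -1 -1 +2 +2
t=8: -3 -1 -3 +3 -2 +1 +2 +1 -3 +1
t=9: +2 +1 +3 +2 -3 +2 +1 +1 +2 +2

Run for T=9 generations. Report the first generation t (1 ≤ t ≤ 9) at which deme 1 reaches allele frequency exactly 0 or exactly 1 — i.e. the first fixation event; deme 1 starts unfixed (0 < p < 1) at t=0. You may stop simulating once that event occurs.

t=0: k=[0 3 0 0 0 0 0 0 0 0]
t=1: x=[0.0300 2.9400 0.0300 0.0000 0.0000 0.0000 0.0000 0.0000 0.0000 0.0000] k=[0 2 1 0 0 0 0 0 0 0]
t=2: x=[0.0200 1.9700 1.0000 0.0100 0.0000 0.0000 0.0000 0.0000 0.0000 0.0000] k=[0 1 0 0 0 0 0 0 0 0]
t=3: x=[0.0100 0.9800 0.0100 0.0000 0.0000 0.0000 0.0000 0.0000 0.0000 0.0000] k=[0 1 0 0 0 0 0 0 0 0]
t=4: x=[0.0100 0.9800 0.0100 0.0000 0.0000 0.0000 0.0000 0.0000 0.0000 0.0000] k=[0 0 1 0 0 0 0 0 0 0]

4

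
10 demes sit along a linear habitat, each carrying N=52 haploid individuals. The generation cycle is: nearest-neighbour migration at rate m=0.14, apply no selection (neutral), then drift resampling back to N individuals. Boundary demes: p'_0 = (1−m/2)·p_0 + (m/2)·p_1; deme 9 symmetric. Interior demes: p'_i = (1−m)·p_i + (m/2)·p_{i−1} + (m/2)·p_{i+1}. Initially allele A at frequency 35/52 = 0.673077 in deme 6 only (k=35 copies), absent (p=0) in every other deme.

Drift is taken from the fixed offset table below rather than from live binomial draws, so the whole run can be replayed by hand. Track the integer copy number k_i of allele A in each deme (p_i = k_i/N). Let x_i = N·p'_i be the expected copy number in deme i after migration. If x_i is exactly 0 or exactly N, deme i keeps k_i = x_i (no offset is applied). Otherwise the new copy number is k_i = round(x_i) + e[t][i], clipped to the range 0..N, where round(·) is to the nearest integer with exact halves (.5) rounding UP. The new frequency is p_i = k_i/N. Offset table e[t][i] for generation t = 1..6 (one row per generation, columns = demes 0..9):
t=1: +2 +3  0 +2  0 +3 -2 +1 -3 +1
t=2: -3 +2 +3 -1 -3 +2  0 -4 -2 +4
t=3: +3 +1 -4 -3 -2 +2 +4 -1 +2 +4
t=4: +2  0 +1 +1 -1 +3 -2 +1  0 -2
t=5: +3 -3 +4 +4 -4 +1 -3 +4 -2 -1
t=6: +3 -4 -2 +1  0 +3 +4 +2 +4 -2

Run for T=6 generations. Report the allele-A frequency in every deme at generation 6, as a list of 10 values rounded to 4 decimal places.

t=0: k=[0 0 0 0 0 0 35 0 0 0]
t=1: x=[0.0000 0.0000 0.0000 0.0000 0.0000 2.4500 30.1000 2.4500 0.0000 0.0000] k=[0 0 0 0 0 5 28 3 0 0]
t=2: x=[0.0000 0.0000 0.0000 0.0000 0.3500 6.2600 24.6400 4.5400 0.2100 0.0000] k=[0 0 0 0 0 8 25 1 0 0]
t=3: x=[0.0000 0.0000 0.0000 0.0000 0.5600 8.6300 22.1300 2.6100 0.0700 0.0000] k=[0 0 0 0 0 11 26 2 2 0]
t=4: x=[0.0000 0.0000 0.0000 0.0000 0.7700 11.2800 23.2700 3.6800 1.8600 0.1400] k=[0 0 0 0 0 14 21 5 2 0]
t=5: x=[0.0000 0.0000 0.0000 0.0000 0.9800 13.5100 19.3900 5.9100 2.0700 0.1400] k=[0 0 0 0 0 15 16 10 0 0]
t=6: x=[0.0000 0.0000 0.0000 0.0000 1.0500 14.0200 15.5100 9.7200 0.7000 0.0000] k=[0 0 0 0 1 17 20 12 5 0]

[0.0000, 0.0000, 0.0000, 0.0000, 0.0192, 0.3269, 0.3846, 0.2308, 0.0962, 0.0000]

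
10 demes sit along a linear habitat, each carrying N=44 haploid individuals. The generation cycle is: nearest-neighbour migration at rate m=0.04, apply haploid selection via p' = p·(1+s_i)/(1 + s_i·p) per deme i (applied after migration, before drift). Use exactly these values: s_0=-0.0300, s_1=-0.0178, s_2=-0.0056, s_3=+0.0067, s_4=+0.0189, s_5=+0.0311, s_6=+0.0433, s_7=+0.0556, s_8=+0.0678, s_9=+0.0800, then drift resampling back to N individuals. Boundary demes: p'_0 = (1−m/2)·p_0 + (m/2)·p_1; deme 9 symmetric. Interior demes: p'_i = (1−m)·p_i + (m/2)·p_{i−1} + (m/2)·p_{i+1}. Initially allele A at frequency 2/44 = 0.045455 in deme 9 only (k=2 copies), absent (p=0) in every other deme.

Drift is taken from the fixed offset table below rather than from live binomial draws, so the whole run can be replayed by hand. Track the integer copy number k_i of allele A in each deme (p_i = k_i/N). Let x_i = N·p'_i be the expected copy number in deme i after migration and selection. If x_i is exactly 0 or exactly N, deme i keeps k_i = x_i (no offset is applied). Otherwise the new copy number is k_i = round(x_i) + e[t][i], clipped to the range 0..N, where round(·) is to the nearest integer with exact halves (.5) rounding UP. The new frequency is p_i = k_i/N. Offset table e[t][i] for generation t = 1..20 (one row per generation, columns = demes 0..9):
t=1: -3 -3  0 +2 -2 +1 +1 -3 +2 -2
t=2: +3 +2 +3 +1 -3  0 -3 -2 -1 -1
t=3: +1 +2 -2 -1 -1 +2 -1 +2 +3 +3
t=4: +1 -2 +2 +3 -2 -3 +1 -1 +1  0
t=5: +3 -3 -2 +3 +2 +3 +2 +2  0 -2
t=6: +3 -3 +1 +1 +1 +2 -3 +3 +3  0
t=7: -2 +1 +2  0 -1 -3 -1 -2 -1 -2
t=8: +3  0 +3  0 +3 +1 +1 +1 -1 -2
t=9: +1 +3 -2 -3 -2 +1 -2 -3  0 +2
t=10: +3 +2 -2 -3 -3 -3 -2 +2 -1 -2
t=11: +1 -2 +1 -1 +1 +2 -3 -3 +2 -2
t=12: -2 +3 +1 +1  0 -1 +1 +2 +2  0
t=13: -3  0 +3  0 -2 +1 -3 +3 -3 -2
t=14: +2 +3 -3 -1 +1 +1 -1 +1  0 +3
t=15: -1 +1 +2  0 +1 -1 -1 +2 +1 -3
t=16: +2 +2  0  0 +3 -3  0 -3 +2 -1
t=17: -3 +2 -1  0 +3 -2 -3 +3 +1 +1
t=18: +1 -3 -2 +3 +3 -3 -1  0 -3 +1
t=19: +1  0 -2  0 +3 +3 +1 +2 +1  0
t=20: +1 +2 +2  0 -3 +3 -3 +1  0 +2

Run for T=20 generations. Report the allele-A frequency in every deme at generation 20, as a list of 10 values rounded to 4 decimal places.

t=0: k=[0 0 0 0 0 0 0 0 0 2]
t=1: x=[0.0000 0.0000 0.0000 0.0000 0.0000 0.0000 0.0000 0.0000 0.0427 2.1093] k=[0 0 0 0 0 0 0 0 2 0]
t=2: x=[0.0000 0.0000 0.0000 0.0000 0.0000 0.0000 0.0000 0.0422 2.0441 0.0432] k=[0 0 0 0 0 0 0 0 1 0]
t=3: x=[0.0000 0.0000 0.0000 0.0000 0.0000 0.0000 0.0000 0.0211 1.0236 0.0216] k=[0 0 0 0 0 0 0 2 4 3]
t=4: x=[0.0000 0.0000 0.0000 0.0000 0.0000 0.0000 0.0417 2.1059 4.1817 3.2438] k=[0 0 0 0 0 0 1 1 5 3]
t=5: x=[0.0000 0.0000 0.0000 0.0000 0.0000 0.0206 1.0214 1.1385 5.1720 3.2652] k=[0 0 0 0 0 3 3 3 5 1]
t=6: x=[0.0000 0.0000 0.0000 0.0000 0.0611 3.0251 3.1207 3.1967 5.1720 1.1641] k=[0 0 0 0 1 5 0 6 8 1]
t=7: x=[0.0000 0.0000 0.0000 0.0201 1.0795 4.9530 0.2295 6.2028 8.2508 1.2287] k=[0 0 0 0 0 2 0 4 7 0]
t=8: x=[0.0000 0.0000 0.0000 0.0000 0.0408 1.9770 0.1252 4.1803 7.1857 0.1512] k=[0 0 0 0 3 3 1 5 6 0]
t=9: x=[0.0000 0.0000 0.0000 0.0604 2.9918 3.0457 1.1672 5.1823 6.2013 0.1296] k=[0 0 0 0 1 4 0 2 6 2]
t=10: x=[0.0000 0.0000 0.0000 0.0201 1.0592 3.9692 0.1252 2.1479 6.1803 2.2379] k=[0 0 0 0 0 1 0 4 5 0]
t=11: x=[0.0000 0.0000 0.0000 0.0000 0.0204 0.9892 0.1043 4.1385 5.1720 0.1080] k=[0 0 0 0 1 3 0 1 7 0]
t=12: x=[0.0000 0.0000 0.0000 0.0201 1.0388 2.9841 0.0835 1.1595 7.1230 0.1512] k=[0 0 0 1 1 2 1 3 9 0]
t=13: x=[0.0000 0.0000 0.0199 0.9864 1.0388 2.0182 1.1047 3.2386 9.1670 0.1943] k=[0 0 3 1 0 3 0 6 6 0]
t=14: x=[0.0000 0.0589 2.8848 1.0267 0.0815 2.9635 0.1878 6.1611 6.2223 0.1296] k=[0 3 0 0 1 4 0 7 6 3]
t=15: x=[0.0582 2.8320 0.0597 0.0201 1.0592 3.9692 0.2295 7.1584 6.3062 3.2865] k=[0 4 2 0 2 3 0 9 7 0]
t=16: x=[0.0776 3.8169 1.9893 0.0805 2.0157 3.0046 0.2503 9.1665 7.2903 0.1512] k=[2 6 2 0 5 0 0 6 9 0]
t=17: x=[2.0205 5.7496 2.0291 0.1409 4.8807 0.1031 0.1252 6.2236 9.2293 0.1943] k=[0 8 1 0 8 0 0 9 10 1]
t=18: x=[0.1552 7.5866 1.1139 0.1812 7.7994 0.1650 0.1878 9.2284 10.3088 1.2717] k=[1 5 0 3 11 0 0 9 7 2]
t=19: x=[1.0484 4.7435 0.1591 3.1193 10.7716 0.2268 0.1878 9.1665 7.3321 2.2594] k=[2 5 0 3 14 3 1 11 8 2]
t=20: x=[2.0010 4.7632 0.1591 3.1796 13.7363 3.2715 1.2921 11.1853 8.3759 2.2808] k=[3 7 2 3 11 6 0 12 8 4]

[0.0682, 0.1591, 0.0455, 0.0682, 0.2500, 0.1364, 0.0000, 0.2727, 0.1818, 0.0909]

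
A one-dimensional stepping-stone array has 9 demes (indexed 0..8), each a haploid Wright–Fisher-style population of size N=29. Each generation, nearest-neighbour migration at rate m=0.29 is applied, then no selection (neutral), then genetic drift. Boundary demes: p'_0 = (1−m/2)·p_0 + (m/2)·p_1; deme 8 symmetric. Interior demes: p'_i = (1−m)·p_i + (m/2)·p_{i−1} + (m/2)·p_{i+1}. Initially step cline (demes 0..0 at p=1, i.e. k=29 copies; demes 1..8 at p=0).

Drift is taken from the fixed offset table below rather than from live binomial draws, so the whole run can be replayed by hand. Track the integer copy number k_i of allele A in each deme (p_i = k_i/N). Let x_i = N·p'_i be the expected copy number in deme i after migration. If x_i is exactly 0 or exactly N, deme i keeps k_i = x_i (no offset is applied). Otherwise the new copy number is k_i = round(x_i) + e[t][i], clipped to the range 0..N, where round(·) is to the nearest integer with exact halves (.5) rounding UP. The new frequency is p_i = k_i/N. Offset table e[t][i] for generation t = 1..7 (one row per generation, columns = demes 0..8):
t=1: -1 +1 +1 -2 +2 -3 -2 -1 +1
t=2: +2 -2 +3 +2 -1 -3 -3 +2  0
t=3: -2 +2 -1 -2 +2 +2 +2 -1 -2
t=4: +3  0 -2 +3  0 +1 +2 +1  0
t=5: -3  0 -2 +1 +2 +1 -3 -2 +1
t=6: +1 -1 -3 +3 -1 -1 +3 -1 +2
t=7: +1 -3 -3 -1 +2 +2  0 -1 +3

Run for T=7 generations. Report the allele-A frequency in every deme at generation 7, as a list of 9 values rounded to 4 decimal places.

t=0: k=[29 0 0 0 0 0 0 0 0]
t=1: x=[24.7950 4.2050 0.0000 0.0000 0.0000 0.0000 0.0000 0.0000 0.0000] k=[24 5 0 0 0 0 0 0 0]
t=2: x=[21.2450 7.0300 0.7250 0.0000 0.0000 0.0000 0.0000 0.0000 0.0000] k=[23 5 4 0 0 0 0 0 0]
t=3: x=[20.3900 7.4650 3.5650 0.5800 0.0000 0.0000 0.0000 0.0000 0.0000] k=[18 9 3 0 0 0 0 0 0]
t=4: x=[16.6950 9.4350 3.4350 0.4350 0.0000 0.0000 0.0000 0.0000 0.0000] k=[20 9 1 3 0 0 0 0 0]
t=5: x=[18.4050 9.4350 2.4500 2.2750 0.4350 0.0000 0.0000 0.0000 0.0000] k=[15 9 0 3 2 0 0 0 0]
t=6: x=[14.1300 8.5650 1.7400 2.4200 1.8550 0.2900 0.0000 0.0000 0.0000] k=[15 8 0 5 1 0 0 0 0]
t=7: x=[13.9850 7.8550 1.8850 3.6950 1.4350 0.1450 0.0000 0.0000 0.0000] k=[15 5 0 3 3 2 0 0 0]

[0.5172, 0.1724, 0.0000, 0.1034, 0.1034, 0.0690, 0.0000, 0.0000, 0.0000]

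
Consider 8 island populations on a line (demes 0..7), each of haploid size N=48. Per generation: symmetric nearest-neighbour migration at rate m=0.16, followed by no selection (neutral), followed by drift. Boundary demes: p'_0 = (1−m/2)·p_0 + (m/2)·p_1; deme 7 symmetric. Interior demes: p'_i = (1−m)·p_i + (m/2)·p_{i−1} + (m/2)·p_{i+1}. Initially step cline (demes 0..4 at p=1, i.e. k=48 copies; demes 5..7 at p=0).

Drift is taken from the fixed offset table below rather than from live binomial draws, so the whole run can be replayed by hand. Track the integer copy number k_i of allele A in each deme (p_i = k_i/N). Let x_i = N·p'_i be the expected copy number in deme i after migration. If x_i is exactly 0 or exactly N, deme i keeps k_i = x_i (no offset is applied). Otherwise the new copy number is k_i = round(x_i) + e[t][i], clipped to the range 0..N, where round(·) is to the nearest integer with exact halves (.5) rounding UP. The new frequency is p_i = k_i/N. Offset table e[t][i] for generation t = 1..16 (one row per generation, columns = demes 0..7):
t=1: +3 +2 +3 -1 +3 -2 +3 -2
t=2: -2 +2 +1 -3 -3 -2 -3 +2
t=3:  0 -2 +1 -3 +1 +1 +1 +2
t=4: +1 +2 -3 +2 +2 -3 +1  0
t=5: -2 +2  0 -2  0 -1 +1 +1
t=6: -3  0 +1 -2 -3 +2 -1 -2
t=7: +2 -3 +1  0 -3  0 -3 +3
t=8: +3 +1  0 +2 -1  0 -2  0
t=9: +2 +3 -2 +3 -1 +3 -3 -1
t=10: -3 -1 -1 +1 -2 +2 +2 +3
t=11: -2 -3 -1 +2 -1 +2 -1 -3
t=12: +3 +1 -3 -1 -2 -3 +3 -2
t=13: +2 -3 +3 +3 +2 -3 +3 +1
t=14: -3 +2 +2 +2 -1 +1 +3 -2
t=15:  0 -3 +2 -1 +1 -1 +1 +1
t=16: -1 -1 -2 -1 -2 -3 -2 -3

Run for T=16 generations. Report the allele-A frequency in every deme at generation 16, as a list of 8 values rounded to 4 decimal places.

t=0: k=[48 48 48 48 48 0 0 0]
t=1: x=[48.0000 48.0000 48.0000 48.0000 44.1600 3.8400 0.0000 0.0000] k=[48 48 48 48 47 2 0 0]
t=2: x=[48.0000 48.0000 48.0000 47.9200 43.4800 5.4400 0.1600 0.0000] k=[48 48 48 45 40 3 0 0]
t=3: x=[48.0000 48.0000 47.7600 44.8400 37.4400 5.7200 0.2400 0.0000] k=[48 48 48 42 38 7 1 0]
t=4: x=[48.0000 48.0000 47.5200 42.1600 35.8400 9.0000 1.4000 0.0800] k=[48 48 45 44 38 6 2 0]
t=5: x=[48.0000 47.7600 45.1600 43.6000 35.9200 8.2400 2.1600 0.1600] k=[48 48 45 42 36 7 3 1]
t=6: x=[48.0000 47.7600 45.0000 41.7600 34.1600 9.0000 3.1600 1.1600] k=[48 48 46 40 31 11 2 0]
t=7: x=[48.0000 47.8400 45.6800 39.7600 30.1200 11.8800 2.5600 0.1600] k=[48 45 47 40 27 12 0 3]
t=8: x=[47.7600 45.4000 46.2800 39.5200 26.8400 12.2400 1.2000 2.7600] k=[48 46 46 42 26 12 0 3]
t=9: x=[47.8400 46.1600 45.6800 41.0400 26.1600 12.1600 1.2000 2.7600] k=[48 48 44 44 25 15 0 2]
t=10: x=[48.0000 47.6800 44.3200 42.4800 25.7200 14.6000 1.3600 1.8400] k=[48 47 43 43 24 17 3 5]
t=11: x=[47.9200 46.7600 43.3200 41.4800 24.9600 16.4400 4.2800 4.8400] k=[46 44 42 43 24 18 3 2]
t=12: x=[45.8400 44.0000 42.2400 41.4000 25.0400 17.2800 4.1200 2.0800] k=[48 45 39 40 23 14 7 0]
t=13: x=[47.7600 44.7600 39.5600 38.5600 23.6400 14.1600 7.0000 0.5600] k=[48 42 43 42 26 11 10 2]
t=14: x=[47.5200 42.5600 42.8400 40.8000 26.0800 12.1200 9.4400 2.6400] k=[45 45 45 43 25 13 12 1]
t=15: x=[45.0000 45.0000 44.8400 41.7200 25.4800 13.8800 11.2000 1.8800] k=[45 42 47 41 26 13 12 3]
t=16: x=[44.7600 42.6400 46.1200 40.2800 26.1600 13.9600 11.3600 3.7200] k=[44 42 44 39 24 11 9 1]

[0.9167, 0.8750, 0.9167, 0.8125, 0.5000, 0.2292, 0.1875, 0.0208]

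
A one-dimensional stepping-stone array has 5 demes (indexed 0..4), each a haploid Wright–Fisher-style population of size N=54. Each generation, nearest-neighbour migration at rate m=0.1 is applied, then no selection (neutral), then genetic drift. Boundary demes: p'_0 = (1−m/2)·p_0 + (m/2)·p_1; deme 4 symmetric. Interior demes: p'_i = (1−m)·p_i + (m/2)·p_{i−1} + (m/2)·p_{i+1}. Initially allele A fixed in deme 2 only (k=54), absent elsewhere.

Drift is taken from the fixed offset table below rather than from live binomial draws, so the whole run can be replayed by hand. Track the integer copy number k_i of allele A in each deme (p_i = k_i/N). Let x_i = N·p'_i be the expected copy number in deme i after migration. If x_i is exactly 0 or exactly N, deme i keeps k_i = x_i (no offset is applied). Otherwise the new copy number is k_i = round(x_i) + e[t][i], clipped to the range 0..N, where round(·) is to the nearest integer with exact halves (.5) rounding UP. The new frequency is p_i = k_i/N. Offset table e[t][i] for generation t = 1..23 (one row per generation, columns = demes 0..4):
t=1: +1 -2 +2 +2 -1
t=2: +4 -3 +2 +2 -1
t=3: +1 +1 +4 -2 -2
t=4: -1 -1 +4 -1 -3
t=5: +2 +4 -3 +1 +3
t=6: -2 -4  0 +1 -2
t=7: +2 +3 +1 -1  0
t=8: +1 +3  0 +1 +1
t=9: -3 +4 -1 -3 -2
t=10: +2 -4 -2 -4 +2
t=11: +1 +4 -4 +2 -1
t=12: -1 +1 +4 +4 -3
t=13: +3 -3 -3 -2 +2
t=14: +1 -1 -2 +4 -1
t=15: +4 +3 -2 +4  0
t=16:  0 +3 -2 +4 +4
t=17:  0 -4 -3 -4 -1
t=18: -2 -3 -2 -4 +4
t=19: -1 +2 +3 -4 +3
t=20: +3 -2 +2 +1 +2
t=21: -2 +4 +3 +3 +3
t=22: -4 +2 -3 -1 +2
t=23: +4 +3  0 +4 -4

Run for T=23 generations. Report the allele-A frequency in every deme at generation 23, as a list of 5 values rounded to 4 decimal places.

[0.2963, 0.4259, 0.3148, 0.3704, 0.3704]

t=0: k=[0 0 54 0 0]
t=1: x=[0.0000 2.7000 48.6000 2.7000 0.0000] k=[0 1 51 5 0]
t=2: x=[0.0500 3.4500 46.2000 7.0500 0.2500] k=[4 0 48 9 0]
t=3: x=[3.8000 2.6000 43.6500 10.5000 0.4500] k=[5 4 48 9 0]
t=4: x=[4.9500 6.2500 43.8500 10.5000 0.4500] k=[4 5 48 10 0]
t=5: x=[4.0500 7.1000 43.9500 11.4000 0.5000] k=[6 11 41 12 4]
t=6: x=[6.2500 12.2500 38.0500 13.0500 4.4000] k=[4 8 38 14 2]
t=7: x=[4.2000 9.3000 35.3000 14.6000 2.6000] k=[6 12 36 14 3]
t=8: x=[6.3000 12.9000 33.7000 14.5500 3.5500] k=[7 16 34 16 5]
t=9: x=[7.4500 16.4500 32.2000 16.3500 5.5500] k=[4 20 31 13 4]
t=10: x=[4.8000 19.7500 29.5500 13.4500 4.4500] k=[7 16 28 9 6]
t=11: x=[7.4500 16.1500 26.4500 9.8000 6.1500] k=[8 20 22 12 5]
t=12: x=[8.6000 19.5000 21.4000 12.1500 5.3500] k=[8 21 25 16 2]
t=13: x=[8.6500 20.5500 24.3500 15.7500 2.7000] k=[12 18 21 14 5]
t=14: x=[12.3000 17.8500 20.5000 13.9000 5.4500] k=[13 17 19 18 4]
t=15: x=[13.2000 16.9000 18.8500 17.3500 4.7000] k=[17 20 17 21 5]
t=16: x=[17.1500 19.7000 17.3500 20.0000 5.8000] k=[17 23 15 24 10]
t=17: x=[17.3000 22.3000 15.8500 22.8500 10.7000] k=[17 18 13 19 10]
t=18: x=[17.0500 17.7000 13.5500 18.2500 10.4500] k=[15 15 12 14 14]
t=19: x=[15.0000 14.8500 12.2500 13.9000 14.0000] k=[14 17 15 10 17]
t=20: x=[14.1500 16.7500 14.8500 10.6000 16.6500] k=[17 15 17 12 19]
t=21: x=[16.9000 15.2000 16.6500 12.6000 18.6500] k=[15 19 20 16 22]
t=22: x=[15.2000 18.8500 19.7500 16.5000 21.7000] k=[11 21 17 16 24]
t=23: x=[11.5000 20.3000 17.1500 16.4500 23.6000] k=[16 23 17 20 20]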